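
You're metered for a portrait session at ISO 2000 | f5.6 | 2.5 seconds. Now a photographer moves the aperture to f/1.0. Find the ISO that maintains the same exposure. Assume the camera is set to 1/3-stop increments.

ISO 64

Aperture: f/5.6 → f/5 → f/4.5 → f/4 → f/3.5 → f/3.2 → f/2.8 → f/2.5 → f/2.2 → f/2 → f/1.8 → f/1.6 → f/1.4 → f/1.2 → f/1.1 → f/1.0 — 5 stops wider (brighter).
Need 5 stops darker from the ISO: 2000 → 1600 → 1250 → 1000 → 800 → 640 → 500 → 400 → 320 → 250 → 200 → 160 → 125 → 100 → 80 → 64.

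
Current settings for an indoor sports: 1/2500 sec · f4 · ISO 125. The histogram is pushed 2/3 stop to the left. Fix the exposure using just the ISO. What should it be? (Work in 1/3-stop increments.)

ISO 200

Underexposed by 2/3 stop → need 2/3 stop brighter.
ISO: 125 → 160 → 200.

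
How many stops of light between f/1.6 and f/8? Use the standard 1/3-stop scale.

4 2/3 stops

f/1.6 → f/1.8 → f/2 → f/2.2 → f/2.5 → f/2.8 → f/3.2 → f/3.5 → f/4 → f/4.5 → f/5 → f/5.6 → f/6.3 → f/7.1 → f/8 — count the steps: 14 third-stops = 4 2/3 stops.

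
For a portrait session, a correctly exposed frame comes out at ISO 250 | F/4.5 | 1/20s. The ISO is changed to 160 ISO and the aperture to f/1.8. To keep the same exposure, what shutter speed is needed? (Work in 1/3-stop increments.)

1/80s

ISO: 250 → 200 → 160 — 2/3 stop dropped (darker).
Aperture: f/4.5 → f/4 → f/3.5 → f/3.2 → f/2.8 → f/2.5 → f/2.2 → f/2 → f/1.8 — 2 2/3 stops larger aperture (brighter).
Net change so far: 2 stops brighter. Offset with the shutter speed: 1/20 → 1/25 → 1/30 → 1/40 → 1/50 → 1/60 → 1/80.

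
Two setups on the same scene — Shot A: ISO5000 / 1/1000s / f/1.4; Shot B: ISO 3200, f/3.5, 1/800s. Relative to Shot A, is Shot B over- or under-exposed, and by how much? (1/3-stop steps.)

Aperture: f/1.4 → f/1.6 → f/1.8 → f/2 → f/2.2 → f/2.5 → f/2.8 → f/3.2 → f/3.5 — 2 2/3 stops narrower (darker).
Shutter speed: 1/1000 → 1/800 — 1/3 stop slower (brighter).
ISO: 5000 → 4000 → 3200 — 2/3 stop dropped (darker).
Net: −2 2/3 +1/3 −2/3 = −3 stops.

3 stops darker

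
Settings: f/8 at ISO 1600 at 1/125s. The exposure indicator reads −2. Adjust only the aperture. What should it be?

f/4

Underexposed by 2 stops → need 2 stops brighter.
Aperture: f/8 → f/5.6 → f/4.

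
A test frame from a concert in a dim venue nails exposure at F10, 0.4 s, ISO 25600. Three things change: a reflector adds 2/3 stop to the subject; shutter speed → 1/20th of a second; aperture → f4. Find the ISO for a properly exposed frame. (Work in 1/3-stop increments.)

ISO 20000

Scene light: 2/3 stop brighter.
Shutter speed: 0.4 → 0.3 → 1/4 → 1/5 → 1/6 → 1/8 → 1/10 → 1/13 → 1/15 → 1/20 — 3 stops faster (darker).
Aperture: f/10 → f/9 → f/8 → f/7.1 → f/6.3 → f/5.6 → f/5 → f/4.5 → f/4 — 2 2/3 stops opened up (brighter).
Net so far: 1/3 stop brighter. ISO: 25600 → 20000.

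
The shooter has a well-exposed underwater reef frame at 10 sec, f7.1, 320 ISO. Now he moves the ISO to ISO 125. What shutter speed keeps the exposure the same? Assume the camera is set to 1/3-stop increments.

ISO: 320 → 250 → 200 → 160 → 125 — 1 1/3 stops lower (darker).
Need 1 1/3 stops brighter from the shutter speed: 10 → 13 → 15 → 20 → 25.

25 s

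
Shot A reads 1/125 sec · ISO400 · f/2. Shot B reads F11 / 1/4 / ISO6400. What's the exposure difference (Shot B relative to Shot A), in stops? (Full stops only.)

Aperture: f/2 → f/2.8 → f/4 → f/5.6 → f/8 → f/11 — 5 stops narrower (darker).
Shutter speed: 1/125 → 1/60 → 1/30 → 1/15 → 1/8 → 1/4 — 5 stops longer (brighter).
ISO: 400 → 800 → 1600 → 3200 → 6400 — 4 stops higher (brighter).
Net: −5 +5 +4 = +4 stops.

4 stops brighter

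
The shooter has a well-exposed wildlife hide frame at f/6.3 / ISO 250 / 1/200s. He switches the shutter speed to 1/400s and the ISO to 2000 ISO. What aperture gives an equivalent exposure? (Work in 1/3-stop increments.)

Shutter speed: 1/200 → 1/250 → 1/320 → 1/400 — 1 stop faster (darker).
ISO: 250 → 320 → 400 → 500 → 640 → 800 → 1000 → 1250 → 1600 → 2000 — 3 stops higher (brighter).
Net change so far: 2 stops brighter. Offset with the aperture: f/6.3 → f/7.1 → f/8 → f/9 → f/10 → f/11 → f/13.

f/13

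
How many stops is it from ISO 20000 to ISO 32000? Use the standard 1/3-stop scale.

2/3 stop

20000 → 25600 → 32000 — count the steps: 2 third-stops = 2/3 stop.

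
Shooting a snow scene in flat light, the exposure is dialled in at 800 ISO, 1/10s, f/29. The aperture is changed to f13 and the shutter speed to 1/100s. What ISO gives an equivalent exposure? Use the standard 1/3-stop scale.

Aperture: f/29 → f/25 → f/22 → f/20 → f/18 → f/16 → f/14 → f/13 — 2 1/3 stops opened up (brighter).
Shutter speed: 1/10 → 1/13 → 1/15 → 1/20 → 1/25 → 1/30 → 1/40 → 1/50 → 1/60 → 1/80 → 1/100 — 3 1/3 stops shorter (darker).
Net change so far: 1 stop darker. Offset with the ISO: 800 → 1000 → 1250 → 1600.

ISO 1600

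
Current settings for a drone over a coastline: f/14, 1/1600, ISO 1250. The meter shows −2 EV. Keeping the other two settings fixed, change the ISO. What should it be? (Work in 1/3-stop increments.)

Underexposed by 2 stops → need 2 stops brighter.
ISO: 1250 → 1600 → 2000 → 2500 → 3200 → 4000 → 5000.

ISO 5000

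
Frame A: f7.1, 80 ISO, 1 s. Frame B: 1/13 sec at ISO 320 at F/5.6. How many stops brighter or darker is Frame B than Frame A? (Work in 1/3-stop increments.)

Aperture: f/7.1 → f/6.3 → f/5.6 — 2/3 stop wider (brighter).
Shutter speed: 1 → 0.8 → 0.6 → 0.5 → 0.4 → 0.3 → 1/4 → 1/5 → 1/6 → 1/8 → 1/10 → 1/13 — 3 2/3 stops faster (darker).
ISO: 80 → 100 → 125 → 160 → 200 → 250 → 320 — 2 stops higher (brighter).
Net: +2/3 −3 2/3 +2 = −1 stop.

1 stop darker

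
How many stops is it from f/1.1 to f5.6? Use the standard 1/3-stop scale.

f/1.1 → f/1.2 → f/1.4 → f/1.6 → f/1.8 → f/2 → f/2.2 → f/2.5 → f/2.8 → f/3.2 → f/3.5 → f/4 → f/4.5 → f/5 → f/5.6 — count the steps: 14 third-stops = 4 2/3 stops.

4 2/3 stops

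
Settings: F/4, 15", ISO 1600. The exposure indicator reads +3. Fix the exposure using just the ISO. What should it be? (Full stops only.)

Overexposed by 3 stops → need 3 stops darker.
ISO: 1600 → 800 → 400 → 200.

ISO 200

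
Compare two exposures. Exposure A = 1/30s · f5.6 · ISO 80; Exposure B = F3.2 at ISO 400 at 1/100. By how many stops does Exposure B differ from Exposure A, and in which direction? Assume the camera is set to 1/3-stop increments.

Aperture: f/5.6 → f/5 → f/4.5 → f/4 → f/3.5 → f/3.2 — 1 2/3 stops larger aperture (brighter).
Shutter speed: 1/30 → 1/40 → 1/50 → 1/60 → 1/80 → 1/100 — 1 2/3 stops shorter (darker).
ISO: 80 → 100 → 125 → 160 → 200 → 250 → 320 → 400 — 2 1/3 stops higher (brighter).
Net: +1 2/3 −1 2/3 +2 1/3 = +2 1/3 stops.

2 1/3 stops brighter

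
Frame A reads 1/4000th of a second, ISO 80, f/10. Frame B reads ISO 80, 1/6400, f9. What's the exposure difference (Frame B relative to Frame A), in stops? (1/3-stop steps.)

1/3 stop darker

Aperture: f/10 → f/9 — 1/3 stop opened up (brighter).
Shutter speed: 1/4000 → 1/5000 → 1/6400 — 2/3 stop faster (darker).
ISO: unchanged.
Net: +1/3 −2/3 = −1/3 stops.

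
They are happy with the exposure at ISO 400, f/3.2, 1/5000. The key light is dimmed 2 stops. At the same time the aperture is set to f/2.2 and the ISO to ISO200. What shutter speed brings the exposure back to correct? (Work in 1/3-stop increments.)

Scene light: 2 stops darker.
Aperture: f/3.2 → f/2.8 → f/2.5 → f/2.2 — 1 stop larger aperture (brighter).
ISO: 400 → 320 → 250 → 200 — 1 stop lower (darker).
Net so far: 2 stops darker. Shutter speed: 1/5000 → 1/4000 → 1/3200 → 1/2500 → 1/2000 → 1/1600 → 1/1250.

1/1250s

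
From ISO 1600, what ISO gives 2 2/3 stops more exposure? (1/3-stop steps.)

ISO 10000

ISO: 1600 → 2000 → 2500 → 3200 → 4000 → 5000 → 6400 → 8000 → 10000 — 2 2/3 stops raised (brighter).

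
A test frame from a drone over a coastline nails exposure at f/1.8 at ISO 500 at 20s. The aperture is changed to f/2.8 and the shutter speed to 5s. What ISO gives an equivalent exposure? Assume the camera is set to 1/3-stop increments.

ISO 5000

Aperture: f/1.8 → f/2 → f/2.2 → f/2.5 → f/2.8 — 1 1/3 stops stopped down (darker).
Shutter speed: 20 → 15 → 13 → 10 → 8 → 6 → 5 — 2 stops shorter (darker).
Net change so far: 3 1/3 stops darker. Offset with the ISO: 500 → 640 → 800 → 1000 → 1250 → 1600 → 2000 → 2500 → 3200 → 4000 → 5000.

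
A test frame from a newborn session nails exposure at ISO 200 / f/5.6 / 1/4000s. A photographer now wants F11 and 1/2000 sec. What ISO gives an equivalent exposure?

Aperture: f/5.6 → f/8 → f/11 — 2 stops narrower (darker).
Shutter speed: 1/4000 → 1/2000 — 1 stop longer (brighter).
Net change so far: 1 stop darker. Offset with the ISO: 200 → 400.

ISO 400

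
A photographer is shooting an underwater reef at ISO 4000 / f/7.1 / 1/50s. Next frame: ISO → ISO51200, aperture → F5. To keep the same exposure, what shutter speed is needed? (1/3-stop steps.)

1/1250s

ISO: 4000 → 5000 → 6400 → 8000 → 10000 → 12800 → 16000 → 20000 → 25600 → 32000 → 40000 → 51200 — 3 2/3 stops raised (brighter).
Aperture: f/7.1 → f/6.3 → f/5.6 → f/5 — 1 stop wider (brighter).
Net change so far: 4 2/3 stops brighter. Offset with the shutter speed: 1/50 → 1/60 → 1/80 → 1/100 → 1/125 → 1/160 → 1/200 → 1/250 → 1/320 → 1/400 → 1/500 → 1/640 → 1/800 → 1/1000 → 1/1250.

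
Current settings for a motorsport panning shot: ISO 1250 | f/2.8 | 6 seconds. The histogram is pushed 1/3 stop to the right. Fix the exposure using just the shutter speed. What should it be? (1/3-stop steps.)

5 s

Overexposed by 1/3 stop → need 1/3 stop darker.
Shutter speed: 6 → 5.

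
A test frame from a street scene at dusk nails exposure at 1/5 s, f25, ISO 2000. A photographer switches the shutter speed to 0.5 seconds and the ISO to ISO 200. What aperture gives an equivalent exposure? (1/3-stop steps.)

f/13

Shutter speed: 1/5 → 1/4 → 0.3 → 0.4 → 0.5 — 1 1/3 stops longer (brighter).
ISO: 2000 → 1600 → 1250 → 1000 → 800 → 640 → 500 → 400 → 320 → 250 → 200 — 3 1/3 stops lower (darker).
Net change so far: 2 stops darker. Offset with the aperture: f/25 → f/22 → f/20 → f/18 → f/16 → f/14 → f/13.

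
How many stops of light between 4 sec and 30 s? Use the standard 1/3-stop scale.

4 → 5 → 6 → 8 → 10 → 13 → 15 → 20 → 25 → 30 — count the steps: 9 third-stops = 3 stops.

3 stops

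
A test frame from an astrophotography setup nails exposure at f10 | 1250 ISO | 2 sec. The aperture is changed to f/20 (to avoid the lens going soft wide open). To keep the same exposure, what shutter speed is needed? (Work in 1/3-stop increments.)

Aperture: f/10 → f/11 → f/13 → f/14 → f/16 → f/18 → f/20 — 2 stops smaller aperture (darker).
Need 2 stops brighter from the shutter speed: 2 → 2.5 → 3.2 → 4 → 5 → 6 → 8.

8 s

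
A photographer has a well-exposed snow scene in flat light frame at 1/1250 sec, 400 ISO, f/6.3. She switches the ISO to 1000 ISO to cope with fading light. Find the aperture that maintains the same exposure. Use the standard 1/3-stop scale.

ISO: 400 → 500 → 640 → 800 → 1000 — 1 1/3 stops higher (brighter).
Need 1 1/3 stops darker from the aperture: f/6.3 → f/7.1 → f/8 → f/9 → f/10.

f/10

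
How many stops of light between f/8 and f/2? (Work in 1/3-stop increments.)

4 stops

f/8 → f/7.1 → f/6.3 → f/5.6 → f/5 → f/4.5 → f/4 → f/3.5 → f/3.2 → f/2.8 → f/2.5 → f/2.2 → f/2 — count the steps: 12 third-stops = 4 stops.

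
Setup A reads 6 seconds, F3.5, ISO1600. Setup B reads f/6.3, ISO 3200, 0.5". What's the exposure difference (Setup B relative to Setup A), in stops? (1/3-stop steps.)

4 1/3 stops darker

Aperture: f/3.5 → f/4 → f/4.5 → f/5 → f/5.6 → f/6.3 — 1 2/3 stops smaller aperture (darker).
Shutter speed: 6 → 5 → 4 → 3.2 → 2.5 → 2 → 1.6 → 1.3 → 1 → 0.8 → 0.6 → 0.5 — 3 2/3 stops faster (darker).
ISO: 1600 → 2000 → 2500 → 3200 — 1 stop higher (brighter).
Net: −1 2/3 −3 2/3 +1 = −4 1/3 stops.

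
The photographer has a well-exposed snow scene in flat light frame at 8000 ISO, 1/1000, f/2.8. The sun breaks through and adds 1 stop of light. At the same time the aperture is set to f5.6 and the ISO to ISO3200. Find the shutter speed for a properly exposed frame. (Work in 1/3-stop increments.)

1/200s

Scene light: 1 stop brighter.
Aperture: f/2.8 → f/3.2 → f/3.5 → f/4 → f/4.5 → f/5 → f/5.6 — 2 stops stopped down (darker).
ISO: 8000 → 6400 → 5000 → 4000 → 3200 — 1 1/3 stops lower (darker).
Net so far: 2 1/3 stops darker. Shutter speed: 1/1000 → 1/800 → 1/640 → 1/500 → 1/400 → 1/320 → 1/250 → 1/200.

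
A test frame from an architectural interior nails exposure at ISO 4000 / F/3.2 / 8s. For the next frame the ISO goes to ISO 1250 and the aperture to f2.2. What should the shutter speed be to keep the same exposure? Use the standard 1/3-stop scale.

13 s

ISO: 4000 → 3200 → 2500 → 2000 → 1600 → 1250 — 1 2/3 stops dropped (darker).
Aperture: f/3.2 → f/2.8 → f/2.5 → f/2.2 — 1 stop opened up (brighter).
Net change so far: 2/3 stop darker. Offset with the shutter speed: 8 → 10 → 13.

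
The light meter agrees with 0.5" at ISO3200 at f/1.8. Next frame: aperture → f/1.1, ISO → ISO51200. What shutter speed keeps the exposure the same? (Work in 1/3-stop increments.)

1/80s

Aperture: f/1.8 → f/1.6 → f/1.4 → f/1.2 → f/1.1 — 1 1/3 stops opened up (brighter).
ISO: 3200 → 4000 → 5000 → 6400 → 8000 → 10000 → 12800 → 16000 → 20000 → 25600 → 32000 → 40000 → 51200 — 4 stops raised (brighter).
Net change so far: 5 1/3 stops brighter. Offset with the shutter speed: 0.5 → 0.4 → 0.3 → 1/4 → 1/5 → 1/6 → 1/8 → 1/10 → 1/13 → 1/15 → 1/20 → 1/25 → 1/30 → 1/40 → 1/50 → 1/60 → 1/80.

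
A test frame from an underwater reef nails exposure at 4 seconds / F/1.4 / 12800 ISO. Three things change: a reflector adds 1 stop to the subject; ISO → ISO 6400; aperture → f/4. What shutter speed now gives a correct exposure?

30 s

Scene light: 1 stop brighter.
ISO: 12800 → 6400 — 1 stop dropped (darker).
Aperture: f/1.4 → f/2 → f/2.8 → f/4 — 3 stops smaller aperture (darker).
Net so far: 3 stops darker. Shutter speed: 4 → 8 → 15 → 30.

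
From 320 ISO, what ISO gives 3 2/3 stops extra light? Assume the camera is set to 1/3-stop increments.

ISO 4000

ISO: 320 → 400 → 500 → 640 → 800 → 1000 → 1250 → 1600 → 2000 → 2500 → 3200 → 4000 — 3 2/3 stops higher (brighter).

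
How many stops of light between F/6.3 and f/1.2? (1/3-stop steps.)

f/6.3 → f/5.6 → f/5 → f/4.5 → f/4 → f/3.5 → f/3.2 → f/2.8 → f/2.5 → f/2.2 → f/2 → f/1.8 → f/1.6 → f/1.4 → f/1.2 — count the steps: 14 third-stops = 4 2/3 stops.

4 2/3 stops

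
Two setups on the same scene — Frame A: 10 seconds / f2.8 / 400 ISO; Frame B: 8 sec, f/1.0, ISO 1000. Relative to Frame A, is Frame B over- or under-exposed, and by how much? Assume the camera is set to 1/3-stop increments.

4 stops brighter

Aperture: f/2.8 → f/2.5 → f/2.2 → f/2 → f/1.8 → f/1.6 → f/1.4 → f/1.2 → f/1.1 → f/1.0 — 3 stops larger aperture (brighter).
Shutter speed: 10 → 8 — 1/3 stop faster (darker).
ISO: 400 → 500 → 640 → 800 → 1000 — 1 1/3 stops higher (brighter).
Net: +3 −1/3 +1 1/3 = +4 stops.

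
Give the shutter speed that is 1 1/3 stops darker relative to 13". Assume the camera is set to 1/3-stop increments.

5 s

Shutter speed: 13 → 10 → 8 → 6 → 5 — 1 1/3 stops faster (darker).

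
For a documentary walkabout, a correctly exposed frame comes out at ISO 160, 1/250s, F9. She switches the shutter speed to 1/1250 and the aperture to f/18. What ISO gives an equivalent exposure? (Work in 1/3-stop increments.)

Shutter speed: 1/250 → 1/320 → 1/400 → 1/500 → 1/640 → 1/800 → 1/1000 → 1/1250 — 2 1/3 stops faster (darker).
Aperture: f/9 → f/10 → f/11 → f/13 → f/14 → f/16 → f/18 — 2 stops narrower (darker).
Net change so far: 4 1/3 stops darker. Offset with the ISO: 160 → 200 → 250 → 320 → 400 → 500 → 640 → 800 → 1000 → 1250 → 1600 → 2000 → 2500 → 3200.

ISO 3200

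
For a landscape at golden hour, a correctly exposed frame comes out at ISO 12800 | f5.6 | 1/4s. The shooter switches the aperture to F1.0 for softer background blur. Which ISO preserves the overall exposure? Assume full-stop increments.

Aperture: f/5.6 → f/4 → f/2.8 → f/2 → f/1.4 → f/1.0 — 5 stops larger aperture (brighter).
Need 5 stops darker from the ISO: 12800 → 6400 → 3200 → 1600 → 800 → 400.

ISO 400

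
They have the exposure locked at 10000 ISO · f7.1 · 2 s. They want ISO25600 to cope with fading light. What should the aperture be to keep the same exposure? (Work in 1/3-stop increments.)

ISO: 10000 → 12800 → 16000 → 20000 → 25600 — 1 1/3 stops raised (brighter).
Need 1 1/3 stops darker from the aperture: f/7.1 → f/8 → f/9 → f/10 → f/11.

f/11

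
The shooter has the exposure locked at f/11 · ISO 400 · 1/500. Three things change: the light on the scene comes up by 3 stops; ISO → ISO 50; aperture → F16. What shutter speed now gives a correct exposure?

1/250s

Scene light: 3 stops brighter.
ISO: 400 → 200 → 100 → 50 — 3 stops dropped (darker).
Aperture: f/11 → f/16 — 1 stop narrower (darker).
Net so far: 1 stop darker. Shutter speed: 1/500 → 1/250.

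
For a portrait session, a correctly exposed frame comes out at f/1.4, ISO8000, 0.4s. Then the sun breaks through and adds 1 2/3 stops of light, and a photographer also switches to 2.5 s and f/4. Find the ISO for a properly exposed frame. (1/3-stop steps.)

ISO 3200

Scene light: 1 2/3 stops brighter.
Shutter speed: 0.4 → 0.5 → 0.6 → 0.8 → 1 → 1.3 → 1.6 → 2 → 2.5 — 2 2/3 stops slower (brighter).
Aperture: f/1.4 → f/1.6 → f/1.8 → f/2 → f/2.2 → f/2.5 → f/2.8 → f/3.2 → f/3.5 → f/4 — 3 stops smaller aperture (darker).
Net so far: 1 1/3 stops brighter. ISO: 8000 → 6400 → 5000 → 4000 → 3200.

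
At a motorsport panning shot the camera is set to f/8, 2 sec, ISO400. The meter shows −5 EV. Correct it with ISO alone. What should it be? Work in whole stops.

Underexposed by 5 stops → need 5 stops brighter.
ISO: 400 → 800 → 1600 → 3200 → 6400 → 12800.

ISO 12800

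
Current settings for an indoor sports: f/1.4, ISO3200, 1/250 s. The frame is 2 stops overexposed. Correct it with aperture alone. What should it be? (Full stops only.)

Overexposed by 2 stops → need 2 stops darker.
Aperture: f/1.4 → f/2 → f/2.8.

f/2.8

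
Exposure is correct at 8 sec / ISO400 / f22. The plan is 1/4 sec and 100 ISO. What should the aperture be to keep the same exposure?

Shutter speed: 8 → 4 → 2 → 1 → 1/2 → 1/4 — 5 stops faster (darker).
ISO: 400 → 200 → 100 — 2 stops dropped (darker).
Net change so far: 7 stops darker. Offset with the aperture: f/22 → f/16 → f/11 → f/8 → f/5.6 → f/4 → f/2.8 → f/2.

f/2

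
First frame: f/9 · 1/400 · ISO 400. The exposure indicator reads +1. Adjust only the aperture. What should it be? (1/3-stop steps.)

Overexposed by 1 stop → need 1 stop darker.
Aperture: f/9 → f/10 → f/11 → f/13.

f/13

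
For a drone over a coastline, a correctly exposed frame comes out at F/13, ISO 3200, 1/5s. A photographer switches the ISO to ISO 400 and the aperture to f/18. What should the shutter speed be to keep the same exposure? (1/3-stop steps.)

ISO: 3200 → 2500 → 2000 → 1600 → 1250 → 1000 → 800 → 640 → 500 → 400 — 3 stops lower (darker).
Aperture: f/13 → f/14 → f/16 → f/18 — 1 stop smaller aperture (darker).
Net change so far: 4 stops darker. Offset with the shutter speed: 1/5 → 1/4 → 0.3 → 0.4 → 0.5 → 0.6 → 0.8 → 1 → 1.3 → 1.6 → 2 → 2.5 → 3.2.

3.2 s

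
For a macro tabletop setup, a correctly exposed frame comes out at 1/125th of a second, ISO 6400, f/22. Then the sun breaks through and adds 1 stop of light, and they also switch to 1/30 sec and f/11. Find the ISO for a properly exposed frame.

ISO 200

Scene light: 1 stop brighter.
Shutter speed: 1/125 → 1/60 → 1/30 — 2 stops slower (brighter).
Aperture: f/22 → f/16 → f/11 — 2 stops larger aperture (brighter).
Net so far: 5 stops brighter. ISO: 6400 → 3200 → 1600 → 800 → 400 → 200.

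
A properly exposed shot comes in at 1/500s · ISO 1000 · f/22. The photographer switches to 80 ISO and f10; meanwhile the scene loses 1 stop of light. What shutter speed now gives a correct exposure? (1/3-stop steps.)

Scene light: 1 stop darker.
ISO: 1000 → 800 → 640 → 500 → 400 → 320 → 250 → 200 → 160 → 125 → 100 → 80 — 3 2/3 stops lower (darker).
Aperture: f/22 → f/20 → f/18 → f/16 → f/14 → f/13 → f/11 → f/10 — 2 1/3 stops wider (brighter).
Net so far: 2 1/3 stops darker. Shutter speed: 1/500 → 1/400 → 1/320 → 1/250 → 1/200 → 1/160 → 1/125 → 1/100.

1/100s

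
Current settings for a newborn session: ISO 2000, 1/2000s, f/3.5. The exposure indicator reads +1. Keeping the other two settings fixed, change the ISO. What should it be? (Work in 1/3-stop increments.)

ISO 1000

Overexposed by 1 stop → need 1 stop darker.
ISO: 2000 → 1600 → 1250 → 1000.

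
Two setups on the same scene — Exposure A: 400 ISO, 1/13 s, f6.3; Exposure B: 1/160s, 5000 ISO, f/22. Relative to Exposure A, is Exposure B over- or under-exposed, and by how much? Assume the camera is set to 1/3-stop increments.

3 2/3 stops darker

Aperture: f/6.3 → f/7.1 → f/8 → f/9 → f/10 → f/11 → f/13 → f/14 → f/16 → f/18 → f/20 → f/22 — 3 2/3 stops smaller aperture (darker).
Shutter speed: 1/13 → 1/15 → 1/20 → 1/25 → 1/30 → 1/40 → 1/50 → 1/60 → 1/80 → 1/100 → 1/125 → 1/160 — 3 2/3 stops faster (darker).
ISO: 400 → 500 → 640 → 800 → 1000 → 1250 → 1600 → 2000 → 2500 → 3200 → 4000 → 5000 — 3 2/3 stops raised (brighter).
Net: −3 2/3 −3 2/3 +3 2/3 = −3 2/3 stops.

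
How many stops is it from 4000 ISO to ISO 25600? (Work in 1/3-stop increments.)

4000 → 5000 → 6400 → 8000 → 10000 → 12800 → 16000 → 20000 → 25600 — count the steps: 8 third-stops = 2 2/3 stops.

2 2/3 stops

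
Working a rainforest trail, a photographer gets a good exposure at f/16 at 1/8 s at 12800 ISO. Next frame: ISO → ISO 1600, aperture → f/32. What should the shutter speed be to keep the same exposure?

4 s

ISO: 12800 → 6400 → 3200 → 1600 — 3 stops dropped (darker).
Aperture: f/16 → f/22 → f/32 — 2 stops stopped down (darker).
Net change so far: 5 stops darker. Offset with the shutter speed: 1/8 → 1/4 → 1/2 → 1 → 2 → 4.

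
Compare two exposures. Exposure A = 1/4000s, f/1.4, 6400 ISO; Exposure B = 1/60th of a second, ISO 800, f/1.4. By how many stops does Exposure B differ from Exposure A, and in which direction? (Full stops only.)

3 stops brighter

Aperture: unchanged.
Shutter speed: 1/4000 → 1/2000 → 1/1000 → 1/500 → 1/250 → 1/125 → 1/60 — 6 stops longer (brighter).
ISO: 6400 → 3200 → 1600 → 800 — 3 stops dropped (darker).
Net: +6 −3 = +3 stops.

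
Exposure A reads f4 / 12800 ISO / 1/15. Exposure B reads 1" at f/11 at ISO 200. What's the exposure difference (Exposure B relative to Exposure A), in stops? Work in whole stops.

5 stops darker

Aperture: f/4 → f/5.6 → f/8 → f/11 — 3 stops stopped down (darker).
Shutter speed: 1/15 → 1/8 → 1/4 → 1/2 → 1 — 4 stops slower (brighter).
ISO: 12800 → 6400 → 3200 → 1600 → 800 → 400 → 200 — 6 stops lower (darker).
Net: −3 +4 −6 = −5 stops.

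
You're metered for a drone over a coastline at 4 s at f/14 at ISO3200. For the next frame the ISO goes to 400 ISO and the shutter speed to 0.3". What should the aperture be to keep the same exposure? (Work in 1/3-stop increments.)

ISO: 3200 → 2500 → 2000 → 1600 → 1250 → 1000 → 800 → 640 → 500 → 400 — 3 stops lower (darker).
Shutter speed: 4 → 3.2 → 2.5 → 2 → 1.6 → 1.3 → 1 → 0.8 → 0.6 → 0.5 → 0.4 → 0.3 — 3 2/3 stops shorter (darker).
Net change so far: 6 2/3 stops darker. Offset with the aperture: f/14 → f/13 → f/11 → f/10 → f/9 → f/8 → f/7.1 → f/6.3 → f/5.6 → f/5 → f/4.5 → f/4 → f/3.5 → f/3.2 → f/2.8 → f/2.5 → f/2.2 → f/2 → f/1.8 → f/1.6 → f/1.4.

f/1.4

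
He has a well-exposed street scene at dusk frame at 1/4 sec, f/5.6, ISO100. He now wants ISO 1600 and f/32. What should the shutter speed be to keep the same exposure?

1/2s

ISO: 100 → 200 → 400 → 800 → 1600 — 4 stops higher (brighter).
Aperture: f/5.6 → f/8 → f/11 → f/16 → f/22 → f/32 — 5 stops smaller aperture (darker).
Net change so far: 1 stop darker. Offset with the shutter speed: 1/4 → 1/2.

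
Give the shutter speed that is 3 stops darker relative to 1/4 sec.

1/30s

Shutter speed: 1/4 → 1/8 → 1/15 → 1/30 — 3 stops faster (darker).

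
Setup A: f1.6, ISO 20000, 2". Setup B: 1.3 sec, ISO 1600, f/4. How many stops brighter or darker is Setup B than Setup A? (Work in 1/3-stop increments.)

Aperture: f/1.6 → f/1.8 → f/2 → f/2.2 → f/2.5 → f/2.8 → f/3.2 → f/3.5 → f/4 — 2 2/3 stops stopped down (darker).
Shutter speed: 2 → 1.6 → 1.3 — 2/3 stop faster (darker).
ISO: 20000 → 16000 → 12800 → 10000 → 8000 → 6400 → 5000 → 4000 → 3200 → 2500 → 2000 → 1600 — 3 2/3 stops dropped (darker).
Net: −2 2/3 −2/3 −3 2/3 = −7 stops.

7 stops darker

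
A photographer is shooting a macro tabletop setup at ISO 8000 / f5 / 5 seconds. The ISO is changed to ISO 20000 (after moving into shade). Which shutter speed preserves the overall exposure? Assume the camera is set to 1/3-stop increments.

2 s

ISO: 8000 → 10000 → 12800 → 16000 → 20000 — 1 1/3 stops raised (brighter).
Need 1 1/3 stops darker from the shutter speed: 5 → 4 → 3.2 → 2.5 → 2.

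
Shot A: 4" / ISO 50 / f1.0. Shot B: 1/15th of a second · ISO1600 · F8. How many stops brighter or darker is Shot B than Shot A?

7 stops darker

Aperture: f/1.0 → f/1.4 → f/2 → f/2.8 → f/4 → f/5.6 → f/8 — 6 stops narrower (darker).
Shutter speed: 4 → 2 → 1 → 1/2 → 1/4 → 1/8 → 1/15 — 6 stops shorter (darker).
ISO: 50 → 100 → 200 → 400 → 800 → 1600 — 5 stops higher (brighter).
Net: −6 −6 +5 = −7 stops.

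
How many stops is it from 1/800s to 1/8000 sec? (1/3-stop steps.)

3 1/3 stops

1/800 → 1/1000 → 1/1250 → 1/1600 → 1/2000 → 1/2500 → 1/3200 → 1/4000 → 1/5000 → 1/6400 → 1/8000 — count the steps: 10 third-stops = 3 1/3 stops.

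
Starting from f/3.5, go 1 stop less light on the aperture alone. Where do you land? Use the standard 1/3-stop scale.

f/5

Aperture: f/3.5 → f/4 → f/4.5 → f/5 — 1 stop stopped down (darker).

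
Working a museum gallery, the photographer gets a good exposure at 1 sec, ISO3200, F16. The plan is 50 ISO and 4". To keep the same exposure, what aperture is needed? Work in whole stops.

ISO: 3200 → 1600 → 800 → 400 → 200 → 100 → 50 — 6 stops lower (darker).
Shutter speed: 1 → 2 → 4 — 2 stops slower (brighter).
Net change so far: 4 stops darker. Offset with the aperture: f/16 → f/11 → f/8 → f/5.6 → f/4.

f/4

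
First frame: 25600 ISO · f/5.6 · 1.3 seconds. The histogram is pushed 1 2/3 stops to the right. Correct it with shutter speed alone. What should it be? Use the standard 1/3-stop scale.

Overexposed by 1 2/3 stops → need 1 2/3 stops darker.
Shutter speed: 1.3 → 1 → 0.8 → 0.6 → 0.5 → 0.4.

0.4 s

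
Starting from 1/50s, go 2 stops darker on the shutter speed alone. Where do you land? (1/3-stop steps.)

Shutter speed: 1/50 → 1/60 → 1/80 → 1/100 → 1/125 → 1/160 → 1/200 — 2 stops shorter (darker).

1/200s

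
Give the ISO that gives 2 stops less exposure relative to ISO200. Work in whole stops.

ISO 50

ISO: 200 → 100 → 50 — 2 stops lower (darker).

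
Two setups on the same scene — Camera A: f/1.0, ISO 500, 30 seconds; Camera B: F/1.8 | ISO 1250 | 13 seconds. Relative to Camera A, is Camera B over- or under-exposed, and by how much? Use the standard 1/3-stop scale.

Aperture: f/1.0 → f/1.1 → f/1.2 → f/1.4 → f/1.6 → f/1.8 — 1 2/3 stops narrower (darker).
Shutter speed: 30 → 25 → 20 → 15 → 13 — 1 1/3 stops shorter (darker).
ISO: 500 → 640 → 800 → 1000 → 1250 — 1 1/3 stops higher (brighter).
Net: −1 2/3 −1 1/3 +1 1/3 = −1 2/3 stops.

1 2/3 stops darker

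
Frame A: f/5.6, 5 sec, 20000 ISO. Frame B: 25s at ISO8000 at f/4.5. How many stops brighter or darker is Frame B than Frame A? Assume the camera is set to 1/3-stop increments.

1 2/3 stops brighter

Aperture: f/5.6 → f/5 → f/4.5 — 2/3 stop wider (brighter).
Shutter speed: 5 → 6 → 8 → 10 → 13 → 15 → 20 → 25 — 2 1/3 stops longer (brighter).
ISO: 20000 → 16000 → 12800 → 10000 → 8000 — 1 1/3 stops lower (darker).
Net: +2/3 +2 1/3 −1 1/3 = +1 2/3 stops.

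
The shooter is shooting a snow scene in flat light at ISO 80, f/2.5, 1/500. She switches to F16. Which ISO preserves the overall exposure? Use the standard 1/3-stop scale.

ISO 3200

Aperture: f/2.5 → f/2.8 → f/3.2 → f/3.5 → f/4 → f/4.5 → f/5 → f/5.6 → f/6.3 → f/7.1 → f/8 → f/9 → f/10 → f/11 → f/13 → f/14 → f/16 — 5 1/3 stops smaller aperture (darker).
Need 5 1/3 stops brighter from the ISO: 80 → 100 → 125 → 160 → 200 → 250 → 320 → 400 → 500 → 640 → 800 → 1000 → 1250 → 1600 → 2000 → 2500 → 3200.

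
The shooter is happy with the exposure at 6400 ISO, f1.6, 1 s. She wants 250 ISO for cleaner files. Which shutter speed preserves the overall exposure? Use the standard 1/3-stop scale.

25 s

ISO: 6400 → 5000 → 4000 → 3200 → 2500 → 2000 → 1600 → 1250 → 1000 → 800 → 640 → 500 → 400 → 320 → 250 — 4 2/3 stops dropped (darker).
Need 4 2/3 stops brighter from the shutter speed: 1 → 1.3 → 1.6 → 2 → 2.5 → 3.2 → 4 → 5 → 6 → 8 → 10 → 13 → 15 → 20 → 25.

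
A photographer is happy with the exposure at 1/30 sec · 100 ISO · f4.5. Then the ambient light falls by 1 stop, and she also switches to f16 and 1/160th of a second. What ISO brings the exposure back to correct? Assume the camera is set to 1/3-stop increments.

Scene light: 1 stop darker.
Aperture: f/4.5 → f/5 → f/5.6 → f/6.3 → f/7.1 → f/8 → f/9 → f/10 → f/11 → f/13 → f/14 → f/16 — 3 2/3 stops narrower (darker).
Shutter speed: 1/30 → 1/40 → 1/50 → 1/60 → 1/80 → 1/100 → 1/125 → 1/160 — 2 1/3 stops faster (darker).
Net so far: 7 stops darker. ISO: 100 → 125 → 160 → 200 → 250 → 320 → 400 → 500 → 640 → 800 → 1000 → 1250 → 1600 → 2000 → 2500 → 3200 → 4000 → 5000 → 6400 → 8000 → 10000 → 12800.

ISO 12800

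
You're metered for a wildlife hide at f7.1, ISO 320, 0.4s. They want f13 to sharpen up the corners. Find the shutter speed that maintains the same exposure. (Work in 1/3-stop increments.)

1.3 s

Aperture: f/7.1 → f/8 → f/9 → f/10 → f/11 → f/13 — 1 2/3 stops smaller aperture (darker).
Need 1 2/3 stops brighter from the shutter speed: 0.4 → 0.5 → 0.6 → 0.8 → 1 → 1.3.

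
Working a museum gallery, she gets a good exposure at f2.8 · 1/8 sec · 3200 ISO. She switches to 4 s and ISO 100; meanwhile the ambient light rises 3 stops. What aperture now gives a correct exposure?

Scene light: 3 stops brighter.
Shutter speed: 1/8 → 1/4 → 1/2 → 1 → 2 → 4 — 5 stops longer (brighter).
ISO: 3200 → 1600 → 800 → 400 → 200 → 100 — 5 stops dropped (darker).
Net so far: 3 stops brighter. Aperture: f/2.8 → f/4 → f/5.6 → f/8.

f/8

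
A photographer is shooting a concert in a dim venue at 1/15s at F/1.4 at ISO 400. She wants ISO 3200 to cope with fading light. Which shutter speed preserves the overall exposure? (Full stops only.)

ISO: 400 → 800 → 1600 → 3200 — 3 stops raised (brighter).
Need 3 stops darker from the shutter speed: 1/15 → 1/30 → 1/60 → 1/125.

1/125s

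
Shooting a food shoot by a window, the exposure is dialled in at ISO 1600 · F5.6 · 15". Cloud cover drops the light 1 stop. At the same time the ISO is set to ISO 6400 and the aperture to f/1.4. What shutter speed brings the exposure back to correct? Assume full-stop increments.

1/2s

Scene light: 1 stop darker.
ISO: 1600 → 3200 → 6400 — 2 stops higher (brighter).
Aperture: f/5.6 → f/4 → f/2.8 → f/2 → f/1.4 — 4 stops wider (brighter).
Net so far: 5 stops brighter. Shutter speed: 15 → 8 → 4 → 2 → 1 → 1/2.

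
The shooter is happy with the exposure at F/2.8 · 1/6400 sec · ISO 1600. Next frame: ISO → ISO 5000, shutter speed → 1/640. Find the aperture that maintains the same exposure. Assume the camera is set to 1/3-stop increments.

f/16

ISO: 1600 → 2000 → 2500 → 3200 → 4000 → 5000 — 1 2/3 stops raised (brighter).
Shutter speed: 1/6400 → 1/5000 → 1/4000 → 1/3200 → 1/2500 → 1/2000 → 1/1600 → 1/1250 → 1/1000 → 1/800 → 1/640 — 3 1/3 stops longer (brighter).
Net change so far: 5 stops brighter. Offset with the aperture: f/2.8 → f/3.2 → f/3.5 → f/4 → f/4.5 → f/5 → f/5.6 → f/6.3 → f/7.1 → f/8 → f/9 → f/10 → f/11 → f/13 → f/14 → f/16.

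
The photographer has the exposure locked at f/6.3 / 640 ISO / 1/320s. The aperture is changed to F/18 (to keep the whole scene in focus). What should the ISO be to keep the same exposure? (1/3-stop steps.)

Aperture: f/6.3 → f/7.1 → f/8 → f/9 → f/10 → f/11 → f/13 → f/14 → f/16 → f/18 — 3 stops stopped down (darker).
Need 3 stops brighter from the ISO: 640 → 800 → 1000 → 1250 → 1600 → 2000 → 2500 → 3200 → 4000 → 5000.

ISO 5000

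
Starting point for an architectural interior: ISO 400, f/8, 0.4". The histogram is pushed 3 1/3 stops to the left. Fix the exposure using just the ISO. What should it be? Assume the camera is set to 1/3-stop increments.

Underexposed by 3 1/3 stops → need 3 1/3 stops brighter.
ISO: 400 → 500 → 640 → 800 → 1000 → 1250 → 1600 → 2000 → 2500 → 3200 → 4000.

ISO 4000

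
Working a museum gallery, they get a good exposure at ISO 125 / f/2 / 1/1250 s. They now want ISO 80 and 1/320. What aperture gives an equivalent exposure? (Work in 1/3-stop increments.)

f/3.2

ISO: 125 → 100 → 80 — 2/3 stop dropped (darker).
Shutter speed: 1/1250 → 1/1000 → 1/800 → 1/640 → 1/500 → 1/400 → 1/320 — 2 stops longer (brighter).
Net change so far: 1 1/3 stops brighter. Offset with the aperture: f/2 → f/2.2 → f/2.5 → f/2.8 → f/3.2.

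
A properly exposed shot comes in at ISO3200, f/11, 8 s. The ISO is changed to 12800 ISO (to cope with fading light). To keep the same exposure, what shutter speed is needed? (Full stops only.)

2 s

ISO: 3200 → 6400 → 12800 — 2 stops raised (brighter).
Need 2 stops darker from the shutter speed: 8 → 4 → 2.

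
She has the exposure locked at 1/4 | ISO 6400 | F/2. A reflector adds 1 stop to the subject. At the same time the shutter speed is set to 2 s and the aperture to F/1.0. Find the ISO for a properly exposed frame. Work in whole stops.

Scene light: 1 stop brighter.
Shutter speed: 1/4 → 1/2 → 1 → 2 — 3 stops slower (brighter).
Aperture: f/2 → f/1.4 → f/1.0 — 2 stops larger aperture (brighter).
Net so far: 6 stops brighter. ISO: 6400 → 3200 → 1600 → 800 → 400 → 200 → 100.

ISO 100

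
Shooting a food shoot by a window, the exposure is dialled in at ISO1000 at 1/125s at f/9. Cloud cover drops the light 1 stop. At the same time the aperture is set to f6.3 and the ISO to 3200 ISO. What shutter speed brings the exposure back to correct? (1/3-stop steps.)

Scene light: 1 stop darker.
Aperture: f/9 → f/8 → f/7.1 → f/6.3 — 1 stop opened up (brighter).
ISO: 1000 → 1250 → 1600 → 2000 → 2500 → 3200 — 1 2/3 stops higher (brighter).
Net so far: 1 2/3 stops brighter. Shutter speed: 1/125 → 1/160 → 1/200 → 1/250 → 1/320 → 1/400.

1/400s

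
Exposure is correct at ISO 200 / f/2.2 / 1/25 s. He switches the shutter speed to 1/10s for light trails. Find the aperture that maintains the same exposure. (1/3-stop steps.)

Shutter speed: 1/25 → 1/20 → 1/15 → 1/13 → 1/10 — 1 1/3 stops longer (brighter).
Need 1 1/3 stops darker from the aperture: f/2.2 → f/2.5 → f/2.8 → f/3.2 → f/3.5.

f/3.5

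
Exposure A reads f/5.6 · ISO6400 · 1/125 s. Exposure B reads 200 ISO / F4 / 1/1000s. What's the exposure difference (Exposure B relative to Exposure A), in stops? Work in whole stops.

7 stops darker

Aperture: f/5.6 → f/4 — 1 stop opened up (brighter).
Shutter speed: 1/125 → 1/250 → 1/500 → 1/1000 — 3 stops shorter (darker).
ISO: 6400 → 3200 → 1600 → 800 → 400 → 200 — 5 stops lower (darker).
Net: +1 −3 −5 = −7 stops.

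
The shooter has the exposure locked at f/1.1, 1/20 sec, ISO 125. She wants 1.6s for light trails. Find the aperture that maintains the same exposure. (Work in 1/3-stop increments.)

f/6.3

Shutter speed: 1/20 → 1/15 → 1/13 → 1/10 → 1/8 → 1/6 → 1/5 → 1/4 → 0.3 → 0.4 → 0.5 → 0.6 → 0.8 → 1 → 1.3 → 1.6 — 5 stops longer (brighter).
Need 5 stops darker from the aperture: f/1.1 → f/1.2 → f/1.4 → f/1.6 → f/1.8 → f/2 → f/2.2 → f/2.5 → f/2.8 → f/3.2 → f/3.5 → f/4 → f/4.5 → f/5 → f/5.6 → f/6.3.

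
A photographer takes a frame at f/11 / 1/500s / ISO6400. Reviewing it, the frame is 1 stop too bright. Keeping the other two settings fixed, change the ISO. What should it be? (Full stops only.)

ISO 3200

Overexposed by 1 stop → need 1 stop darker.
ISO: 6400 → 3200.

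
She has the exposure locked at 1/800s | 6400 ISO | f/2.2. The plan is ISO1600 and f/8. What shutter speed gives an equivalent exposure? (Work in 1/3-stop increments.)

ISO: 6400 → 5000 → 4000 → 3200 → 2500 → 2000 → 1600 — 2 stops lower (darker).
Aperture: f/2.2 → f/2.5 → f/2.8 → f/3.2 → f/3.5 → f/4 → f/4.5 → f/5 → f/5.6 → f/6.3 → f/7.1 → f/8 — 3 2/3 stops narrower (darker).
Net change so far: 5 2/3 stops darker. Offset with the shutter speed: 1/800 → 1/640 → 1/500 → 1/400 → 1/320 → 1/250 → 1/200 → 1/160 → 1/125 → 1/100 → 1/80 → 1/60 → 1/50 → 1/40 → 1/30 → 1/25 → 1/20 → 1/15.

1/15s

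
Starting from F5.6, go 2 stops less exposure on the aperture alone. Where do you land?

f/11

Aperture: f/5.6 → f/8 → f/11 — 2 stops stopped down (darker).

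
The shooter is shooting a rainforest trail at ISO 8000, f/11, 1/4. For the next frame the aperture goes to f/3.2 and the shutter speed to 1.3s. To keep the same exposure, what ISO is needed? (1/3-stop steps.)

ISO 125

Aperture: f/11 → f/10 → f/9 → f/8 → f/7.1 → f/6.3 → f/5.6 → f/5 → f/4.5 → f/4 → f/3.5 → f/3.2 — 3 2/3 stops wider (brighter).
Shutter speed: 1/4 → 0.3 → 0.4 → 0.5 → 0.6 → 0.8 → 1 → 1.3 — 2 1/3 stops longer (brighter).
Net change so far: 6 stops brighter. Offset with the ISO: 8000 → 6400 → 5000 → 4000 → 3200 → 2500 → 2000 → 1600 → 1250 → 1000 → 800 → 640 → 500 → 400 → 320 → 250 → 200 → 160 → 125.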